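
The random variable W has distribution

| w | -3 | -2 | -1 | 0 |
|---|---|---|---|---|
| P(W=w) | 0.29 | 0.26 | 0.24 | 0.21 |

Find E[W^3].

E[W^3] = Σ w^3·P(W=w)
 = (-27)·0.29 + (-8)·0.26 + (-1)·0.24 + 0·0.21
 = (-7.83) + (-2.08) + (-0.24) + 0
 = -10.15

-10.15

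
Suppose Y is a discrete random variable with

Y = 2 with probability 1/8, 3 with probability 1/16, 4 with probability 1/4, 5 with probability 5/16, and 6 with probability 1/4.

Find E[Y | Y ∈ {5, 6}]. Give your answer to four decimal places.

P(Y ∈ {5, 6}) = 5/16 + 1/4 = 9/16.
E[Y | Y ∈ {5, 6}] = [5·5/16 + 6·1/4] / (9/16)
 = 49/16 / (9/16)
 = 49/9

5.4444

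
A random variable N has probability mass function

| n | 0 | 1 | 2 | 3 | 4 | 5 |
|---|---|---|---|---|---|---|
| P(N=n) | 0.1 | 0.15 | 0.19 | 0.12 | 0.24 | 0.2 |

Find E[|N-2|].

E[|N-2|] = Σ |n-2|·P(N=n)
 = 2·0.1 + 1·0.15 + 0·0.19 + 1·0.12 + 2·0.24 + 3·0.2
 = 0.2 + 0.15 + 0 + 0.12 + 0.48 + 0.6
 = 1.55

1.55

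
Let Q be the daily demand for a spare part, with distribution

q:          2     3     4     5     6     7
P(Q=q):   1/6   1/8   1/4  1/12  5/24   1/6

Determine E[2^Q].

E[2^Q] = Σ 2^q·P(Q=q)
 = 4·1/6 + 8·1/8 + 16·1/4 + 32·1/12 + 64·5/24 + 128·1/6
 = 2/3 + 1 + 4 + 8/3 + 40/3 + 64/3
 = 43

43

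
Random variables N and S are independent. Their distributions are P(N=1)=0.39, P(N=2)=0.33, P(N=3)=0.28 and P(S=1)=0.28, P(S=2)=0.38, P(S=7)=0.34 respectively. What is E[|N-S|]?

E[|N-S|] = Σ_n Σ_s |n-s| · P(N=n)P(S=s)
 = 0·0.1092 + 1·0.1482 + 6·0.1326 + 1·0.0924 + 0·0.1254 + 5·0.1122 + 2·0.0784 + 1·0.1064 + 4·0.0952
 = 0 + 0.1482 + 0.7956 + 0.0924 + 0 + 0.561 + 0.1568 + 0.1064 + 0.3808
 = 2.2412

2.2412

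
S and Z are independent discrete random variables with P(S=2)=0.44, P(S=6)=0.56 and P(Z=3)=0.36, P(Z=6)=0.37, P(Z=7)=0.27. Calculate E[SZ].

E[SZ] = Σ_s Σ_z sz · P(S=s)P(Z=z)
 = 6·0.1584 + 12·0.1628 + 14·0.1188 + 18·0.2016 + 36·0.2072 + 42·0.1512
 = 0.9504 + 1.9536 + 1.6632 + 3.6288 + 7.4592 + 6.3504
 = 22.0056

22.0056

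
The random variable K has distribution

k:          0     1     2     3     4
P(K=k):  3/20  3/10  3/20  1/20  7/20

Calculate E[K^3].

25.25

E[K^3] = Σ k^3·P(K=k)
 = 0·3/20 + 1·3/10 + 8·3/20 + 27·1/20 + 64·7/20
 = 0 + 3/10 + 6/5 + 27/20 + 112/5
 = 101/4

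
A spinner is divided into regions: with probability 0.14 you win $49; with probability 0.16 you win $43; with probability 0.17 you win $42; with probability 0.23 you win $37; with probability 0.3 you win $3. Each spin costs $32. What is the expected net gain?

E[payout] = 49·0.14 + 43·0.16 + 42·0.17 + 37·0.23 + 3·0.3
 = 6.86 + 6.88 + 7.14 + 8.51 + 0.9
 = 30.29
Net = 30.29 - 32 = -1.71

-1.71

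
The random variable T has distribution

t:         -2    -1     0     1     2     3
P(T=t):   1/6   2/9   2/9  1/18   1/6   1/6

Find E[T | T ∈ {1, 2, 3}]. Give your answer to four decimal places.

P(T ∈ {1, 2, 3}) = 1/18 + 1/6 + 1/6 = 7/18.
E[T | T ∈ {1, 2, 3}] = [1·1/18 + 2·1/6 + 3·1/6] / (7/18)
 = 8/9 / (7/18)
 = 16/7

2.2857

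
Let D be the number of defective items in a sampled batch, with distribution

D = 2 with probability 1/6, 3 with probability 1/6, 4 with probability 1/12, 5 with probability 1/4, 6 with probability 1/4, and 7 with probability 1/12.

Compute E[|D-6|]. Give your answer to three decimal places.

E[|D-6|] = Σ |d-6|·P(D=d)
 = 4·1/6 + 3·1/6 + 2·1/12 + 1·1/4 + 0·1/4 + 1·1/12
 = 2/3 + 1/2 + 1/6 + 1/4 + 0 + 1/12
 = 5/3

1.667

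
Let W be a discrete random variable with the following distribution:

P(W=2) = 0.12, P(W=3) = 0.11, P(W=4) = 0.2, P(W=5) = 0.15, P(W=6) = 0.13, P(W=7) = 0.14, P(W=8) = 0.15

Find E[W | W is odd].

P(W is odd) = 0.11 + 0.15 + 0.14 = 0.4.
E[W | W is odd] = [3·0.11 + 5·0.15 + 7·0.14] / 0.4
 = 2.06 / 0.4
 = 103/20

5.15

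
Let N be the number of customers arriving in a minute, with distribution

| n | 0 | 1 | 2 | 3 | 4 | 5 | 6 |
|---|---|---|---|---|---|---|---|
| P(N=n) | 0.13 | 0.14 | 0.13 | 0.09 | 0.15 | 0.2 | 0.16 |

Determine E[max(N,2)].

3.63

E[max(N,2)] = Σ max(n,2)·P(N=n)
 = 2·0.13 + 2·0.14 + 2·0.13 + 3·0.09 + 4·0.15 + 5·0.2 + 6·0.16
 = 0.26 + 0.28 + 0.26 + 0.27 + 0.6 + 1 + 0.96
 = 3.63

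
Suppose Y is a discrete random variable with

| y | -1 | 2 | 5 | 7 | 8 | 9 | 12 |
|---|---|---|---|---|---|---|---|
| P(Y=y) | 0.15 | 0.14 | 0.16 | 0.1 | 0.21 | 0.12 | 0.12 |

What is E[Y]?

E[Y] = Σ y·P(Y=y)
 = (-1)·0.15 + 2·0.14 + 5·0.16 + 7·0.1 + 8·0.21 + 9·0.12 + 12·0.12
 = (-0.15) + 0.28 + 0.8 + 0.7 + 1.68 + 1.08 + 1.44
 = 5.83

5.83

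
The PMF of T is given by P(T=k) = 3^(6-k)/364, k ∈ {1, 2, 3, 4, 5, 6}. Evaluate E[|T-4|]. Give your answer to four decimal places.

E[|T-4|] = Σ |t-4|·P(T=t)
 = 3·243/364 + 2·81/364 + 1·27/364 + 0·9/364 + 1·3/364 + 2·1/364
 = 729/364 + 81/182 + 27/364 + 0 + 3/364 + 1/182
 = 71/28

2.5357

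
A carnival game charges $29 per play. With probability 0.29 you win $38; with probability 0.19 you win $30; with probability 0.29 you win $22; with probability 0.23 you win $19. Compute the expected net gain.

E[payout] = 38·0.29 + 30·0.19 + 22·0.29 + 19·0.23
 = 11.02 + 5.7 + 6.38 + 4.37
 = 27.47
Net = 27.47 - 29 = -1.53

-1.53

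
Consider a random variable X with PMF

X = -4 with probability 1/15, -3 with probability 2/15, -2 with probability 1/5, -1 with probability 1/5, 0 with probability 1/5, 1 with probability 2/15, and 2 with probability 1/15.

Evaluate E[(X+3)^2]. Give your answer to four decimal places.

6.6667

E[(X+3)^2] = Σ (x+3)^2·P(X=x)
 = 1·1/15 + 0·2/15 + 1·1/5 + 4·1/5 + 9·1/5 + 16·2/15 + 25·1/15
 = 1/15 + 0 + 1/5 + 4/5 + 9/5 + 32/15 + 5/3
 = 20/3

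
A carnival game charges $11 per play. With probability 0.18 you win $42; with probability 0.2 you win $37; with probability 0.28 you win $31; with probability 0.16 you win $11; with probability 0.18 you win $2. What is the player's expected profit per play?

14.76

E[payout] = 42·0.18 + 37·0.2 + 31·0.28 + 11·0.16 + 2·0.18
 = 7.56 + 7.4 + 8.68 + 1.76 + 0.36
 = 25.76
Net = 25.76 - 11 = 14.76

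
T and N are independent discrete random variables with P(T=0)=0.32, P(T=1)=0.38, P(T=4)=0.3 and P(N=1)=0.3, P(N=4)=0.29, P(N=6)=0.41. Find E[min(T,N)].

1.31

E[min(T,N)] = Σ_t Σ_n min(t,n) · P(T=t)P(N=n)
 = 0·0.096 + 0·0.0928 + 0·0.1312 + 1·0.114 + 1·0.1102 + 1·0.1558 + 1·0.09 + 4·0.087 + 4·0.123
 = 0 + 0 + 0 + 0.114 + 0.1102 + 0.1558 + 0.09 + 0.348 + 0.492
 = 1.31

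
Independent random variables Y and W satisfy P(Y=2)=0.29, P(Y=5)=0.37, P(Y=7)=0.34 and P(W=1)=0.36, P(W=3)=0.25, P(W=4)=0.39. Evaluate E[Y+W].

E[Y+W] = Σ_y Σ_w (y+w) · P(Y=y)P(W=w)
 = 3·0.1044 + 5·0.0725 + 6·0.1131 + 6·0.1332 + 8·0.0925 + 9·0.1443 + 8·0.1224 + 10·0.085 + 11·0.1326
 = 0.3132 + 0.3625 + 0.6786 + 0.7992 + 0.74 + 1.2987 + 0.9792 + 0.85 + 1.4586
 = 7.48

7.48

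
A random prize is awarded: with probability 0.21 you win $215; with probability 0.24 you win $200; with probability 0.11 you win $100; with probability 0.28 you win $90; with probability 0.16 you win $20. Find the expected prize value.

E[payout] = 215·0.21 + 200·0.24 + 100·0.11 + 90·0.28 + 20·0.16
 = 45.15 + 48 + 11 + 25.2 + 3.2
 = 132.55

132.55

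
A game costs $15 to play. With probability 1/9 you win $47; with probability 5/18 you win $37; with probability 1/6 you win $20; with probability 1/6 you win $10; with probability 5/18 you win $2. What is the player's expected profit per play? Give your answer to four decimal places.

6.0556

E[payout] = 47·1/9 + 37·5/18 + 20·1/6 + 10·1/6 + 2·5/18
 = 47/9 + 185/18 + 10/3 + 5/3 + 5/9
 = 379/18
Net = 379/18 - 15 = 109/18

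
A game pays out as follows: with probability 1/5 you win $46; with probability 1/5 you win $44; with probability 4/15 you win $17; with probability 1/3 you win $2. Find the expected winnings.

23.2

E[payout] = 46·1/5 + 44·1/5 + 17·4/15 + 2·1/3
 = 46/5 + 44/5 + 68/15 + 2/3
 = 116/5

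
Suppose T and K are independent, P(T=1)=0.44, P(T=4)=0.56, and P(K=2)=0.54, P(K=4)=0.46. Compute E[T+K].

E[T+K] = Σ_t Σ_k (t+k) · P(T=t)P(K=k)
 = 3·0.2376 + 5·0.2024 + 6·0.3024 + 8·0.2576
 = 0.7128 + 1.012 + 1.8144 + 2.0608
 = 5.6

5.6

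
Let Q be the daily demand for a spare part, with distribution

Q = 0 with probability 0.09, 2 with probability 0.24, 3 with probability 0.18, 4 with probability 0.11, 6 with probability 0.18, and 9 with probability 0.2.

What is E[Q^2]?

27.02

E[Q^2] = Σ q^2·P(Q=q)
 = 0·0.09 + 4·0.24 + 9·0.18 + 16·0.11 + 36·0.18 + 81·0.2
 = 0 + 0.96 + 1.62 + 1.76 + 6.48 + 16.2
 = 27.02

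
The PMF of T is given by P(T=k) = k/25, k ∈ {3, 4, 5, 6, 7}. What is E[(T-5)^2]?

2

E[(T-5)^2] = Σ (t-5)^2·P(T=t)
 = 4·3/25 + 1·4/25 + 0·1/5 + 1·6/25 + 4·7/25
 = 12/25 + 4/25 + 0 + 6/25 + 28/25
 = 2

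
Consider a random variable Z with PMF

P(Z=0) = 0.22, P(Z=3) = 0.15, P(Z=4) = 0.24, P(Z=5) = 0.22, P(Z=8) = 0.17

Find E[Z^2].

E[Z^2] = Σ z^2·P(Z=z)
 = 0·0.22 + 9·0.15 + 16·0.24 + 25·0.22 + 64·0.17
 = 0 + 1.35 + 3.84 + 5.5 + 10.88
 = 21.57

21.57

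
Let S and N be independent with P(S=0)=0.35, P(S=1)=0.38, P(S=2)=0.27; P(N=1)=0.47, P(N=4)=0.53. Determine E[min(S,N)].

E[min(S,N)] = Σ_s Σ_n min(s,n) · P(S=s)P(N=n)
 = 0·0.1645 + 0·0.1855 + 1·0.1786 + 1·0.2014 + 1·0.1269 + 2·0.1431
 = 0 + 0 + 0.1786 + 0.2014 + 0.1269 + 0.2862
 = 0.7931

0.7931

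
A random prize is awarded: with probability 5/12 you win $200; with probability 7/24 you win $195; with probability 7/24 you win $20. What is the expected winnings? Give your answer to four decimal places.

E[payout] = 200·5/12 + 195·7/24 + 20·7/24
 = 250/3 + 455/8 + 35/6
 = 3505/24

146.0417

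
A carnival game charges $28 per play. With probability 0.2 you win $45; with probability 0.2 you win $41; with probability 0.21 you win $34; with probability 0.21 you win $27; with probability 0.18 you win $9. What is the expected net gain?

E[payout] = 45·0.2 + 41·0.2 + 34·0.21 + 27·0.21 + 9·0.18
 = 9 + 8.2 + 7.14 + 5.67 + 1.62
 = 31.63
Net = 31.63 - 28 = 3.63

3.63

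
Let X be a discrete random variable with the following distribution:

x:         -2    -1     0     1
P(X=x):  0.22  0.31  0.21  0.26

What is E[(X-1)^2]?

E[(X-1)^2] = Σ (x-1)^2·P(X=x)
 = 9·0.22 + 4·0.31 + 1·0.21 + 0·0.26
 = 1.98 + 1.24 + 0.21 + 0
 = 3.43

3.43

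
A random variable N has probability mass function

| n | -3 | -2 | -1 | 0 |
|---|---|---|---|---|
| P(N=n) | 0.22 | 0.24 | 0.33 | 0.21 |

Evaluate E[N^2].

E[N^2] = Σ n^2·P(N=n)
 = 9·0.22 + 4·0.24 + 1·0.33 + 0·0.21
 = 1.98 + 0.96 + 0.33 + 0
 = 3.27

3.27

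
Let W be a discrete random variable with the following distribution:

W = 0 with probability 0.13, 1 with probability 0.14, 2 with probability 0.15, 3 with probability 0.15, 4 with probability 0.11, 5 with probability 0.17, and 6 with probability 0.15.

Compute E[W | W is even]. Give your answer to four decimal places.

3.0370

P(W is even) = 0.13 + 0.15 + 0.11 + 0.15 = 0.54.
E[W | W is even] = [0·0.13 + 2·0.15 + 4·0.11 + 6·0.15] / 0.54
 = 1.64 / 0.54
 = 82/27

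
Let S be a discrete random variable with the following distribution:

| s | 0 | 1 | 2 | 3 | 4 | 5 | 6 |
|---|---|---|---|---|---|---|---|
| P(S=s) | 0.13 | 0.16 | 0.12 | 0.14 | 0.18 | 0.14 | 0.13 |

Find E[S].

E[S] = Σ s·P(S=s)
 = 0·0.13 + 1·0.16 + 2·0.12 + 3·0.14 + 4·0.18 + 5·0.14 + 6·0.13
 = 0 + 0.16 + 0.24 + 0.42 + 0.72 + 0.7 + 0.78
 = 3.02

3.02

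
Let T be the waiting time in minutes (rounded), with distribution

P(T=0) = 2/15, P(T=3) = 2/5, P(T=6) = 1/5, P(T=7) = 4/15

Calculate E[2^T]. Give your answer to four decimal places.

50.2667

E[2^T] = Σ 2^t·P(T=t)
 = 1·2/15 + 8·2/5 + 64·1/5 + 128·4/15
 = 2/15 + 16/5 + 64/5 + 512/15
 = 754/15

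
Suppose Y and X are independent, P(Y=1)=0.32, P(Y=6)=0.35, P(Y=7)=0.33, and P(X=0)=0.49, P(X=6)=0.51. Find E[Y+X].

7.79

E[Y+X] = Σ_y Σ_x (y+x) · P(Y=y)P(X=x)
 = 1·0.1568 + 7·0.1632 + 6·0.1715 + 12·0.1785 + 7·0.1617 + 13·0.1683
 = 0.1568 + 1.1424 + 1.029 + 2.142 + 1.1319 + 2.1879
 = 7.79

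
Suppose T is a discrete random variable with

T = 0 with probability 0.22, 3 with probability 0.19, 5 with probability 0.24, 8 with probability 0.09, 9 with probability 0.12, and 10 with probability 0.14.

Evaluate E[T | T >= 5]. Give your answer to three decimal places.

P(T >= 5) = 0.24 + 0.09 + 0.12 + 0.14 = 0.59.
E[T | T >= 5] = [5·0.24 + 8·0.09 + 9·0.12 + 10·0.14] / 0.59
 = 4.4 / 0.59
 = 440/59

7.458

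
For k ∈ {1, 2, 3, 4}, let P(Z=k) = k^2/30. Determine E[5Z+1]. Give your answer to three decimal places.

17.667

E[5Z+1] = Σ (5z+1)·P(Z=z)
 = 6·1/30 + 11·2/15 + 16·3/10 + 21·8/15
 = 1/5 + 22/15 + 24/5 + 56/5
 = 53/3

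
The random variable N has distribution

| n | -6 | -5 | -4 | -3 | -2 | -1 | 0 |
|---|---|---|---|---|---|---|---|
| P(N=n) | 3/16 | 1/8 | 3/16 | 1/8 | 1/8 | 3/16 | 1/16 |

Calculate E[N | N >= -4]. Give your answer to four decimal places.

-2.2727

P(N >= -4) = 3/16 + 1/8 + 1/8 + 3/16 + 1/16 = 11/16.
E[N | N >= -4] = [(-4)·3/16 + (-3)·1/8 + (-2)·1/8 + (-1)·3/16 + 0·1/16] / (11/16)
 = -25/16 / (11/16)
 = -25/11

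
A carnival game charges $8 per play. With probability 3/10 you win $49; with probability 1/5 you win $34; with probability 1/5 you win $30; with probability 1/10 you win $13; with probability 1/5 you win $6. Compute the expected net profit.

E[payout] = 49·3/10 + 34·1/5 + 30·1/5 + 13·1/10 + 6·1/5
 = 147/10 + 34/5 + 6 + 13/10 + 6/5
 = 30
Net = 30 - 8 = 22

22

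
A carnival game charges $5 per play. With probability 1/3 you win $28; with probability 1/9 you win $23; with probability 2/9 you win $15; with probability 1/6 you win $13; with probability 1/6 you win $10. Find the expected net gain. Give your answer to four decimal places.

E[payout] = 28·1/3 + 23·1/9 + 15·2/9 + 13·1/6 + 10·1/6
 = 28/3 + 23/9 + 10/3 + 13/6 + 5/3
 = 343/18
Net = 343/18 - 5 = 253/18

14.0556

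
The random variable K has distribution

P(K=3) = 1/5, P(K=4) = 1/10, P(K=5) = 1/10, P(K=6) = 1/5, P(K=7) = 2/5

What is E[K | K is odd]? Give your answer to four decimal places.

P(K is odd) = 1/5 + 1/10 + 2/5 = 7/10.
E[K | K is odd] = [3·1/5 + 5·1/10 + 7·2/5] / (7/10)
 = 39/10 / (7/10)
 = 39/7

5.5714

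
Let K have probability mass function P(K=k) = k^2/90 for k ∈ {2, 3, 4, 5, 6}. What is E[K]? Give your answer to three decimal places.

4.889

E[K] = Σ k·P(K=k)
 = 2·2/45 + 3·1/10 + 4·8/45 + 5·5/18 + 6·2/5
 = 4/45 + 3/10 + 32/45 + 25/18 + 12/5
 = 44/9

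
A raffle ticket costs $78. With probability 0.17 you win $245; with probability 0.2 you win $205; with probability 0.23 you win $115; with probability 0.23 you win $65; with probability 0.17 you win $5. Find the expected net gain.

E[payout] = 245·0.17 + 205·0.2 + 115·0.23 + 65·0.23 + 5·0.17
 = 41.65 + 41 + 26.45 + 14.95 + 0.85
 = 124.9
Net = 124.9 - 78 = 46.9

46.9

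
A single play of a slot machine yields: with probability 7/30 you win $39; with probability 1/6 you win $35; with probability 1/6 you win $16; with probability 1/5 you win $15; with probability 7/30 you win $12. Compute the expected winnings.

23.4

E[payout] = 39·7/30 + 35·1/6 + 16·1/6 + 15·1/5 + 12·7/30
 = 91/10 + 35/6 + 8/3 + 3 + 14/5
 = 117/5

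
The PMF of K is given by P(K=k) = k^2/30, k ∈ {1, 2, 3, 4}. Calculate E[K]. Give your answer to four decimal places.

E[K] = Σ k·P(K=k)
 = 1·1/30 + 2·2/15 + 3·3/10 + 4·8/15
 = 1/30 + 4/15 + 9/10 + 32/15
 = 10/3

3.3333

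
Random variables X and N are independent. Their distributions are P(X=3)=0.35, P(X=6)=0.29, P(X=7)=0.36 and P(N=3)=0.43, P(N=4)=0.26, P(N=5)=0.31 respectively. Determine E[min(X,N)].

3.572

E[min(X,N)] = Σ_x Σ_n min(x,n) · P(X=x)P(N=n)
 = 3·0.1505 + 3·0.091 + 3·0.1085 + 3·0.1247 + 4·0.0754 + 5·0.0899 + 3·0.1548 + 4·0.0936 + 5·0.1116
 = 0.4515 + 0.273 + 0.3255 + 0.3741 + 0.3016 + 0.4495 + 0.4644 + 0.3744 + 0.558
 = 3.572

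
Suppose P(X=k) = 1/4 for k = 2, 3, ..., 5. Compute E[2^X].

15

E[2^X] = Σ 2^x·P(X=x)
 = 4·1/4 + 8·1/4 + 16·1/4 + 32·1/4
 = 1 + 2 + 4 + 8
 = 15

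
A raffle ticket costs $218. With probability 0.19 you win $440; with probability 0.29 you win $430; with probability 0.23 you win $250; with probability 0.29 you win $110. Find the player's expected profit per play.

79.7

E[payout] = 440·0.19 + 430·0.29 + 250·0.23 + 110·0.29
 = 83.6 + 124.7 + 57.5 + 31.9
 = 297.7
Net = 297.7 - 218 = 79.7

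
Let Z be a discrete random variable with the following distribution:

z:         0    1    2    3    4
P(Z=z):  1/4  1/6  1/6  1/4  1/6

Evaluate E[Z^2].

E[Z^2] = Σ z^2·P(Z=z)
 = 0·1/4 + 1·1/6 + 4·1/6 + 9·1/4 + 16·1/6
 = 0 + 1/6 + 2/3 + 9/4 + 8/3
 = 23/4

5.75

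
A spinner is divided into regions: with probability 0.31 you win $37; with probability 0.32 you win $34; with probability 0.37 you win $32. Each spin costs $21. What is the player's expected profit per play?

E[payout] = 37·0.31 + 34·0.32 + 32·0.37
 = 11.47 + 10.88 + 11.84
 = 34.19
Net = 34.19 - 21 = 13.19

13.19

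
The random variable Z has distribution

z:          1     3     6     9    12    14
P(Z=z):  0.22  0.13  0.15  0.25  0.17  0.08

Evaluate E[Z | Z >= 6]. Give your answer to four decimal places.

9.7077

P(Z >= 6) = 0.15 + 0.25 + 0.17 + 0.08 = 0.65.
E[Z | Z >= 6] = [6·0.15 + 9·0.25 + 12·0.17 + 14·0.08] / 0.65
 = 6.31 / 0.65
 = 631/65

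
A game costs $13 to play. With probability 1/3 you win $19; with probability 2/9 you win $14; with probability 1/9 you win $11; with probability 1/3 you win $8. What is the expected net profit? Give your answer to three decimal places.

E[payout] = 19·1/3 + 14·2/9 + 11·1/9 + 8·1/3
 = 19/3 + 28/9 + 11/9 + 8/3
 = 40/3
Net = 40/3 - 13 = 1/3

0.333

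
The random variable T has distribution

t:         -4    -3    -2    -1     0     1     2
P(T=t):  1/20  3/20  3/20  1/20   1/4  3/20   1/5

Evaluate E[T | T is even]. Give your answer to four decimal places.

P(T is even) = 1/20 + 3/20 + 1/4 + 1/5 = 13/20.
E[T | T is even] = [(-4)·1/20 + (-2)·3/20 + 0·1/4 + 2·1/5] / (13/20)
 = -1/10 / (13/20)
 = -2/13

-0.1538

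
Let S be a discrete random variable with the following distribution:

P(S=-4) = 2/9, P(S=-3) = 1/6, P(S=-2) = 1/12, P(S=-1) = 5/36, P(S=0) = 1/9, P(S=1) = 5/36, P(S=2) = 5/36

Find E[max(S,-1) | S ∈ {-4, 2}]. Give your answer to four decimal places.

0.1538

P(S ∈ {-4, 2}) = 2/9 + 5/36 = 13/36.
E[max(S,-1) | S ∈ {-4, 2}] = [(-1)·2/9 + 2·5/36] / (13/36)
 = 1/18 / (13/36)
 = 2/13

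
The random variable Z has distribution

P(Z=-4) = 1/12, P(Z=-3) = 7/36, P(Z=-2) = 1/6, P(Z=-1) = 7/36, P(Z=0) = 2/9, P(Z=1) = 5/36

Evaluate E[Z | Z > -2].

-0.1

P(Z > -2) = 7/36 + 2/9 + 5/36 = 5/9.
E[Z | Z > -2] = [(-1)·7/36 + 0·2/9 + 1·5/36] / (5/9)
 = -1/18 / (5/9)
 = -1/10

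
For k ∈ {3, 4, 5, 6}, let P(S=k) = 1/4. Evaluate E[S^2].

E[S^2] = Σ s^2·P(S=s)
 = 9·1/4 + 16·1/4 + 25·1/4 + 36·1/4
 = 9/4 + 4 + 25/4 + 9
 = 43/2

21.5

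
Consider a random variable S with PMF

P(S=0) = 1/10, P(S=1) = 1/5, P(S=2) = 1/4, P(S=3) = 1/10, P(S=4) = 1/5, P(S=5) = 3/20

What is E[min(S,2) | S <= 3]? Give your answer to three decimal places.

P(S <= 3) = 1/10 + 1/5 + 1/4 + 1/10 = 13/20.
E[min(S,2) | S <= 3] = [0·1/10 + 1·1/5 + 2·1/4 + 2·1/10] / (13/20)
 = 9/10 / (13/20)
 = 18/13

1.385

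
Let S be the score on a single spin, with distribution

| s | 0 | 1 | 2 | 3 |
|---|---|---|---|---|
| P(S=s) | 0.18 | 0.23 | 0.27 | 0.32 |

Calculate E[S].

E[S] = Σ s·P(S=s)
 = 0·0.18 + 1·0.23 + 2·0.27 + 3·0.32
 = 0 + 0.23 + 0.54 + 0.96
 = 1.73

1.73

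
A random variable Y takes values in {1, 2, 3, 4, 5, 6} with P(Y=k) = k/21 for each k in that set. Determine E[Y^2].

21

E[Y^2] = Σ y^2·P(Y=y)
 = 1·1/21 + 4·2/21 + 9·1/7 + 16·4/21 + 25·5/21 + 36·2/7
 = 1/21 + 8/21 + 9/7 + 64/21 + 125/21 + 72/7
 = 21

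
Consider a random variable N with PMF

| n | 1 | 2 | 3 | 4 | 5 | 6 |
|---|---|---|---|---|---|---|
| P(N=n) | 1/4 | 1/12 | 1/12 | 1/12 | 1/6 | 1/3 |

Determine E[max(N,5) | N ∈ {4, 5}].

P(N ∈ {4, 5}) = 1/12 + 1/6 = 1/4.
E[max(N,5) | N ∈ {4, 5}] = [5·1/12 + 5·1/6] / (1/4)
 = 5/4 / (1/4)
 = 5

5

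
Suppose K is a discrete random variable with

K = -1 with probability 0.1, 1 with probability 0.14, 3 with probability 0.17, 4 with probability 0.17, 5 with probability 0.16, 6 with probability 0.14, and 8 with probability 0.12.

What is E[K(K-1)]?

17.38

E[K(K-1)] = Σ k(k-1)·P(K=k)
 = 2·0.1 + 0·0.14 + 6·0.17 + 12·0.17 + 20·0.16 + 30·0.14 + 56·0.12
 = 0.2 + 0 + 1.02 + 2.04 + 3.2 + 4.2 + 6.72
 = 17.38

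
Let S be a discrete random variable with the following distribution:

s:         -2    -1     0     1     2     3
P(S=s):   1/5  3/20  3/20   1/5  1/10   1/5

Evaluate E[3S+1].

2.35

E[3S+1] = Σ (3s+1)·P(S=s)
 = (-5)·1/5 + (-2)·3/20 + 1·3/20 + 4·1/5 + 7·1/10 + 10·1/5
 = (-1) + (-3/10) + 3/20 + 4/5 + 7/10 + 2
 = 47/20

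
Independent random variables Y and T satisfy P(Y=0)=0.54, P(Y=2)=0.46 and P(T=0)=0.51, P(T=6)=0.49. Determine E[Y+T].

3.86

E[Y+T] = Σ_y Σ_t (y+t) · P(Y=y)P(T=t)
 = 0·0.2754 + 6·0.2646 + 2·0.2346 + 8·0.2254
 = 0 + 1.5876 + 0.4692 + 1.8032
 = 3.86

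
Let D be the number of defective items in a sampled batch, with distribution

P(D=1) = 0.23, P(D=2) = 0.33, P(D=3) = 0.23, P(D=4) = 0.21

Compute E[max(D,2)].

2.65

E[max(D,2)] = Σ max(d,2)·P(D=d)
 = 2·0.23 + 2·0.33 + 3·0.23 + 4·0.21
 = 0.46 + 0.66 + 0.69 + 0.84
 = 2.65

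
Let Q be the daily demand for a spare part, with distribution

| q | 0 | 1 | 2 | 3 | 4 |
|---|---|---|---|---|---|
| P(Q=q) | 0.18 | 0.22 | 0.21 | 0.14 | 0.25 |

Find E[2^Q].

6.58

E[2^Q] = Σ 2^q·P(Q=q)
 = 1·0.18 + 2·0.22 + 4·0.21 + 8·0.14 + 16·0.25
 = 0.18 + 0.44 + 0.84 + 1.12 + 4
 = 6.58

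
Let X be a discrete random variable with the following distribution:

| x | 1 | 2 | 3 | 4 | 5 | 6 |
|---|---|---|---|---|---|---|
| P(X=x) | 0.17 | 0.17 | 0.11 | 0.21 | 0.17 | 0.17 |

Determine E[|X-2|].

E[|X-2|] = Σ |x-2|·P(X=x)
 = 1·0.17 + 0·0.17 + 1·0.11 + 2·0.21 + 3·0.17 + 4·0.17
 = 0.17 + 0 + 0.11 + 0.42 + 0.51 + 0.68
 = 1.89

1.89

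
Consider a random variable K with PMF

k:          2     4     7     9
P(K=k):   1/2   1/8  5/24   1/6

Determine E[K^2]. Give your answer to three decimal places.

E[K^2] = Σ k^2·P(K=k)
 = 4·1/2 + 16·1/8 + 49·5/24 + 81·1/6
 = 2 + 2 + 245/24 + 27/2
 = 665/24

27.708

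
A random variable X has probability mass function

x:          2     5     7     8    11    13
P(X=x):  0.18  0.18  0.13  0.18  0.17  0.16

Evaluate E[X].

E[X] = Σ x·P(X=x)
 = 2·0.18 + 5·0.18 + 7·0.13 + 8·0.18 + 11·0.17 + 13·0.16
 = 0.36 + 0.9 + 0.91 + 1.44 + 1.87 + 2.08
 = 7.56

7.56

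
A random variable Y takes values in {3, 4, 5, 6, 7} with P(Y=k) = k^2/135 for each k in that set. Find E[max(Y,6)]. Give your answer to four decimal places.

6.3630

E[max(Y,6)] = Σ max(y,6)·P(Y=y)
 = 6·1/15 + 6·16/135 + 6·5/27 + 6·4/15 + 7·49/135
 = 2/5 + 32/45 + 10/9 + 8/5 + 343/135
 = 859/135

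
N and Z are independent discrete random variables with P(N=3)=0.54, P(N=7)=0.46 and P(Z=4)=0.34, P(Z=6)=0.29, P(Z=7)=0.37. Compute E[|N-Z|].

2.0552

E[|N-Z|] = Σ_n Σ_z |n-z| · P(N=n)P(Z=z)
 = 1·0.1836 + 3·0.1566 + 4·0.1998 + 3·0.1564 + 1·0.1334 + 0·0.1702
 = 0.1836 + 0.4698 + 0.7992 + 0.4692 + 0.1334 + 0
 = 2.0552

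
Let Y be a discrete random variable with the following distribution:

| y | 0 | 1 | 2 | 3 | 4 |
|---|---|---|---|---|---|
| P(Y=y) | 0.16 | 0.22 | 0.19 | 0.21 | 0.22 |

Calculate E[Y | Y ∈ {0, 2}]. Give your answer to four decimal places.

P(Y ∈ {0, 2}) = 0.16 + 0.19 = 0.35.
E[Y | Y ∈ {0, 2}] = [0·0.16 + 2·0.19] / 0.35
 = 0.38 / 0.35
 = 38/35

1.0857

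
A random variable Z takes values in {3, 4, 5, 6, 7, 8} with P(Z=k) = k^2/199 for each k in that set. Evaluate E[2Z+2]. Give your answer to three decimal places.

14.935

E[2Z+2] = Σ (2z+2)·P(Z=z)
 = 8·9/199 + 10·16/199 + 12·25/199 + 14·36/199 + 16·49/199 + 18·64/199
 = 72/199 + 160/199 + 300/199 + 504/199 + 784/199 + 1152/199
 = 2972/199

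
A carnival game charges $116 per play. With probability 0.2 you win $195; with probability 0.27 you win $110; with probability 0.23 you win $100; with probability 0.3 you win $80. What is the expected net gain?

-0.3

E[payout] = 195·0.2 + 110·0.27 + 100·0.23 + 80·0.3
 = 39 + 29.7 + 23 + 24
 = 115.7
Net = 115.7 - 116 = -0.3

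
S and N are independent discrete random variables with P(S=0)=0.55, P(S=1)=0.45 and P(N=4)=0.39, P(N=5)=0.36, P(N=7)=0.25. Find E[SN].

E[SN] = Σ_s Σ_n sn · P(S=s)P(N=n)
 = 0·0.2145 + 0·0.198 + 0·0.1375 + 4·0.1755 + 5·0.162 + 7·0.1125
 = 0 + 0 + 0 + 0.702 + 0.81 + 0.7875
 = 2.2995

2.2995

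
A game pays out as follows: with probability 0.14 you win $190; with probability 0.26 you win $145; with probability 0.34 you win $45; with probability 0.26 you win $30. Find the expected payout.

E[payout] = 190·0.14 + 145·0.26 + 45·0.34 + 30·0.26
 = 26.6 + 37.7 + 15.3 + 7.8
 = 87.4

87.4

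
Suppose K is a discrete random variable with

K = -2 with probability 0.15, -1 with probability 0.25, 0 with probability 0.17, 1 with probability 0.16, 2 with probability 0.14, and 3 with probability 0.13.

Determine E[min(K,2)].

E[min(K,2)] = Σ min(k,2)·P(K=k)
 = (-2)·0.15 + (-1)·0.25 + 0·0.17 + 1·0.16 + 2·0.14 + 2·0.13
 = (-0.3) + (-0.25) + 0 + 0.16 + 0.28 + 0.26
 = 0.15

0.15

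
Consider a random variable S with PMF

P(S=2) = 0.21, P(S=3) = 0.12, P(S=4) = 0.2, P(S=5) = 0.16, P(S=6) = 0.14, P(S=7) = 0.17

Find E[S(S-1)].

E[S(S-1)] = Σ s(s-1)·P(S=s)
 = 2·0.21 + 6·0.12 + 12·0.2 + 20·0.16 + 30·0.14 + 42·0.17
 = 0.42 + 0.72 + 2.4 + 3.2 + 4.2 + 7.14
 = 18.08

18.08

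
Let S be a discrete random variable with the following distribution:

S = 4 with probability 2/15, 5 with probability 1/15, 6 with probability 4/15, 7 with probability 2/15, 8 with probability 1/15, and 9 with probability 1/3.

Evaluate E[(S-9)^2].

E[(S-9)^2] = Σ (s-9)^2·P(S=s)
 = 25·2/15 + 16·1/15 + 9·4/15 + 4·2/15 + 1·1/15 + 0·1/3
 = 10/3 + 16/15 + 12/5 + 8/15 + 1/15 + 0
 = 37/5

7.4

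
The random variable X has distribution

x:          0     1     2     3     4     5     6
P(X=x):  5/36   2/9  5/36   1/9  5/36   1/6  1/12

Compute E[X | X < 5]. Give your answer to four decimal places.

P(X < 5) = 5/36 + 2/9 + 5/36 + 1/9 + 5/36 = 3/4.
E[X | X < 5] = [0·5/36 + 1·2/9 + 2·5/36 + 3·1/9 + 4·5/36] / (3/4)
 = 25/18 / (3/4)
 = 50/27

1.8519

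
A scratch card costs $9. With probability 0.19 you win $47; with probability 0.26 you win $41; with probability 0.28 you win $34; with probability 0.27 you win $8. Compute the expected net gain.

E[payout] = 47·0.19 + 41·0.26 + 34·0.28 + 8·0.27
 = 8.93 + 10.66 + 9.52 + 2.16
 = 31.27
Net = 31.27 - 9 = 22.27

22.27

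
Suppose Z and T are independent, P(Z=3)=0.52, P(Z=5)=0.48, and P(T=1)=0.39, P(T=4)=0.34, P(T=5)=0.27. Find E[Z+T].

E[Z+T] = Σ_z Σ_t (z+t) · P(Z=z)P(T=t)
 = 4·0.2028 + 7·0.1768 + 8·0.1404 + 6·0.1872 + 9·0.1632 + 10·0.1296
 = 0.8112 + 1.2376 + 1.1232 + 1.1232 + 1.4688 + 1.296
 = 7.06

7.06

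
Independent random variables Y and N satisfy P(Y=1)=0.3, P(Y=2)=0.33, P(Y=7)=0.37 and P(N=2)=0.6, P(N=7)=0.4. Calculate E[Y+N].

E[Y+N] = Σ_y Σ_n (y+n) · P(Y=y)P(N=n)
 = 3·0.18 + 8·0.12 + 4·0.198 + 9·0.132 + 9·0.222 + 14·0.148
 = 0.54 + 0.96 + 0.792 + 1.188 + 1.998 + 2.072
 = 7.55

7.55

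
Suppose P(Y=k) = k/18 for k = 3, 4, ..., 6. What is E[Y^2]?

E[Y^2] = Σ y^2·P(Y=y)
 = 9·1/6 + 16·2/9 + 25·5/18 + 36·1/3
 = 3/2 + 32/9 + 125/18 + 12
 = 24

24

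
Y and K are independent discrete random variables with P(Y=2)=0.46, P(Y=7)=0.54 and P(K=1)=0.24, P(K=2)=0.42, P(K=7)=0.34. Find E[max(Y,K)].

E[max(Y,K)] = Σ_y Σ_k max(y,k) · P(Y=y)P(K=k)
 = 2·0.1104 + 2·0.1932 + 7·0.1564 + 7·0.1296 + 7·0.2268 + 7·0.1836
 = 0.2208 + 0.3864 + 1.0948 + 0.9072 + 1.5876 + 1.2852
 = 5.482

5.482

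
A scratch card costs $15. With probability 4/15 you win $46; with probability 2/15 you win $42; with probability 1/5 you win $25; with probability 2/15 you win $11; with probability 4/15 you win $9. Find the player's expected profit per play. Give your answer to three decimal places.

11.733

E[payout] = 46·4/15 + 42·2/15 + 25·1/5 + 11·2/15 + 9·4/15
 = 184/15 + 28/5 + 5 + 22/15 + 12/5
 = 401/15
Net = 401/15 - 15 = 176/15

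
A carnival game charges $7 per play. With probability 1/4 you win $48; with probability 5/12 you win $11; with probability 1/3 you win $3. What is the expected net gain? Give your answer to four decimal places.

10.5833

E[payout] = 48·1/4 + 11·5/12 + 3·1/3
 = 12 + 55/12 + 1
 = 211/12
Net = 211/12 - 7 = 127/12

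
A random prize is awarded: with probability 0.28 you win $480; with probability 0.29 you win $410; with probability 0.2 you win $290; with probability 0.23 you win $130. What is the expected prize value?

341.2

E[payout] = 480·0.28 + 410·0.29 + 290·0.2 + 130·0.23
 = 134.4 + 118.9 + 58 + 29.9
 = 341.2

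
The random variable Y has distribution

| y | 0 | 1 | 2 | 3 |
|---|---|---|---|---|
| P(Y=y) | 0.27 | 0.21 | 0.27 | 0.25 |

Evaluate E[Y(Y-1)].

E[Y(Y-1)] = Σ y(y-1)·P(Y=y)
 = 0·0.27 + 0·0.21 + 2·0.27 + 6·0.25
 = 0 + 0 + 0.54 + 1.5
 = 2.04

2.04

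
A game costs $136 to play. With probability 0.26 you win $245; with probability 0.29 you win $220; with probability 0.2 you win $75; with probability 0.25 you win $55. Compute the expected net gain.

E[payout] = 245·0.26 + 220·0.29 + 75·0.2 + 55·0.25
 = 63.7 + 63.8 + 15 + 13.75
 = 156.25
Net = 156.25 - 136 = 20.25

20.25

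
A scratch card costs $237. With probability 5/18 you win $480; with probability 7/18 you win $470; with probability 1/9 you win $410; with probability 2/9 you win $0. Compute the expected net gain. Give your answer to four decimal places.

E[payout] = 480·5/18 + 470·7/18 + 410·1/9 + 0·2/9
 = 400/3 + 1645/9 + 410/9 + 0
 = 1085/3
Net = 1085/3 - 237 = 374/3

124.6667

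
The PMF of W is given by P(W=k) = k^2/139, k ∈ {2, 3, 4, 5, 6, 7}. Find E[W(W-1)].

E[W(W-1)] = Σ w(w-1)·P(W=w)
 = 2·4/139 + 6·9/139 + 12·16/139 + 20·25/139 + 30·36/139 + 42·49/139
 = 8/139 + 54/139 + 192/139 + 500/139 + 1080/139 + 2058/139
 = 28

28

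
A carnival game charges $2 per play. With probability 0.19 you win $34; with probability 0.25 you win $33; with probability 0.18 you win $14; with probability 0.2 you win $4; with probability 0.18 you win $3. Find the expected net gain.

E[payout] = 34·0.19 + 33·0.25 + 14·0.18 + 4·0.2 + 3·0.18
 = 6.46 + 8.25 + 2.52 + 0.8 + 0.54
 = 18.57
Net = 18.57 - 2 = 16.57

16.57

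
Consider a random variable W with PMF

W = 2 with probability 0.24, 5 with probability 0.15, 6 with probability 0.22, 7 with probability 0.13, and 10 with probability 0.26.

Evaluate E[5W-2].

28.3

E[5W-2] = Σ (5w-2)·P(W=w)
 = 8·0.24 + 23·0.15 + 28·0.22 + 33·0.13 + 48·0.26
 = 1.92 + 3.45 + 6.16 + 4.29 + 12.48
 = 28.3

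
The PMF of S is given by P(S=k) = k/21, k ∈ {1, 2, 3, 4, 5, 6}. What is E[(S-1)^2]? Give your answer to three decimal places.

13.333

E[(S-1)^2] = Σ (s-1)^2·P(S=s)
 = 0·1/21 + 1·2/21 + 4·1/7 + 9·4/21 + 16·5/21 + 25·2/7
 = 0 + 2/21 + 4/7 + 12/7 + 80/21 + 50/7
 = 40/3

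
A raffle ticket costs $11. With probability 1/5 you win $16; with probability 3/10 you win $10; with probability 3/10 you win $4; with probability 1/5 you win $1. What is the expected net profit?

E[payout] = 16·1/5 + 10·3/10 + 4·3/10 + 1·1/5
 = 16/5 + 3 + 6/5 + 1/5
 = 38/5
Net = 38/5 - 11 = -17/5

-3.4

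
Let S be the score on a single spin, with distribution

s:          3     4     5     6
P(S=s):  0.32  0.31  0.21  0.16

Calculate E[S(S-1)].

14.64

E[S(S-1)] = Σ s(s-1)·P(S=s)
 = 6·0.32 + 12·0.31 + 20·0.21 + 30·0.16
 = 1.92 + 3.72 + 4.2 + 4.8
 = 14.64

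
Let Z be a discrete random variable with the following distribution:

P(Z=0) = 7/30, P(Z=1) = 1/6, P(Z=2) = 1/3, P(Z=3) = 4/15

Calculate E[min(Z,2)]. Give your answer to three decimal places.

1.367

E[min(Z,2)] = Σ min(z,2)·P(Z=z)
 = 0·7/30 + 1·1/6 + 2·1/3 + 2·4/15
 = 0 + 1/6 + 2/3 + 8/15
 = 41/30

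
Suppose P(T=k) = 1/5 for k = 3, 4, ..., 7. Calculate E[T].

5

E[T] = Σ t·P(T=t)
 = 3·1/5 + 4·1/5 + 5·1/5 + 6·1/5 + 7·1/5
 = 3/5 + 4/5 + 1 + 6/5 + 7/5
 = 5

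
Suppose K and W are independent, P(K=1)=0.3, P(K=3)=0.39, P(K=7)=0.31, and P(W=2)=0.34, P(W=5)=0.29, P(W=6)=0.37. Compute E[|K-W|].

2.6182

E[|K-W|] = Σ_k Σ_w |k-w| · P(K=k)P(W=w)
 = 1·0.102 + 4·0.087 + 5·0.111 + 1·0.1326 + 2·0.1131 + 3·0.1443 + 5·0.1054 + 2·0.0899 + 1·0.1147
 = 0.102 + 0.348 + 0.555 + 0.1326 + 0.2262 + 0.4329 + 0.527 + 0.1798 + 0.1147
 = 2.6182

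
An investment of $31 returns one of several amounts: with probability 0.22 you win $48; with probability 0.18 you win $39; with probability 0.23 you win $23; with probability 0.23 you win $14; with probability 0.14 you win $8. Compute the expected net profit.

-3.79

E[payout] = 48·0.22 + 39·0.18 + 23·0.23 + 14·0.23 + 8·0.14
 = 10.56 + 7.02 + 5.29 + 3.22 + 1.12
 = 27.21
Net = 27.21 - 31 = -3.79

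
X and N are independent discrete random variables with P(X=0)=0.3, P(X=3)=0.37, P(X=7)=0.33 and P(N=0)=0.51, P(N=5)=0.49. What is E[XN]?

E[XN] = Σ_x Σ_n xn · P(X=x)P(N=n)
 = 0·0.153 + 0·0.147 + 0·0.1887 + 15·0.1813 + 0·0.1683 + 35·0.1617
 = 0 + 0 + 0 + 2.7195 + 0 + 5.6595
 = 8.379

8.379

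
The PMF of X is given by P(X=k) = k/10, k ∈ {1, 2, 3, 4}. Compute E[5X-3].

12

E[5X-3] = Σ (5x-3)·P(X=x)
 = 2·1/10 + 7·1/5 + 12·3/10 + 17·2/5
 = 1/5 + 7/5 + 18/5 + 34/5
 = 12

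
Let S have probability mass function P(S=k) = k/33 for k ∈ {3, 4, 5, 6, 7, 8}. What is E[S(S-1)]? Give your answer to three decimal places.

E[S(S-1)] = Σ s(s-1)·P(S=s)
 = 6·1/11 + 12·4/33 + 20·5/33 + 30·2/11 + 42·7/33 + 56·8/33
 = 6/11 + 16/11 + 100/33 + 60/11 + 98/11 + 448/33
 = 1088/33

32.970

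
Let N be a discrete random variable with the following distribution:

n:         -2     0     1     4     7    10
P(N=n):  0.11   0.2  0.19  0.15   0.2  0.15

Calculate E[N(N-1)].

E[N(N-1)] = Σ n(n-1)·P(N=n)
 = 6·0.11 + 0·0.2 + 0·0.19 + 12·0.15 + 42·0.2 + 90·0.15
 = 0.66 + 0 + 0 + 1.8 + 8.4 + 13.5
 = 24.36

24.36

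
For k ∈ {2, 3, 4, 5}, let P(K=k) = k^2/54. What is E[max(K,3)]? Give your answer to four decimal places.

E[max(K,3)] = Σ max(k,3)·P(K=k)
 = 3·2/27 + 3·1/6 + 4·8/27 + 5·25/54
 = 2/9 + 1/2 + 32/27 + 125/54
 = 38/9

4.2222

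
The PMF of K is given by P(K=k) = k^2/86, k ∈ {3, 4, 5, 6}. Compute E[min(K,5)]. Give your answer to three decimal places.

4.605

E[min(K,5)] = Σ min(k,5)·P(K=k)
 = 3·9/86 + 4·8/43 + 5·25/86 + 5·18/43
 = 27/86 + 32/43 + 125/86 + 90/43
 = 198/43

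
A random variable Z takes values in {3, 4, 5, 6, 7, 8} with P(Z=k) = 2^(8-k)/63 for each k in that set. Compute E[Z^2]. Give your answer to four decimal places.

16.6667

E[Z^2] = Σ z^2·P(Z=z)
 = 9·32/63 + 16·16/63 + 25·8/63 + 36·4/63 + 49·2/63 + 64·1/63
 = 32/7 + 256/63 + 200/63 + 16/7 + 14/9 + 64/63
 = 50/3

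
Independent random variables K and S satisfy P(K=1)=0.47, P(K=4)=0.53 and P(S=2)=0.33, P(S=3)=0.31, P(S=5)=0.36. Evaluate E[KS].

8.7801

E[KS] = Σ_k Σ_s ks · P(K=k)P(S=s)
 = 2·0.1551 + 3·0.1457 + 5·0.1692 + 8·0.1749 + 12·0.1643 + 20·0.1908
 = 0.3102 + 0.4371 + 0.846 + 1.3992 + 1.9716 + 3.816
 = 8.7801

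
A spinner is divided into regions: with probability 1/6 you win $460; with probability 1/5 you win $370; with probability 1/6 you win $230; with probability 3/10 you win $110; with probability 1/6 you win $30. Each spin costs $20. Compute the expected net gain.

207

E[payout] = 460·1/6 + 370·1/5 + 230·1/6 + 110·3/10 + 30·1/6
 = 230/3 + 74 + 115/3 + 33 + 5
 = 227
Net = 227 - 20 = 207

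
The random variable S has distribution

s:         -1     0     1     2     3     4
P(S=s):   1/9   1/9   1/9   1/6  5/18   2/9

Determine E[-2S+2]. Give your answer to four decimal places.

E[-2S+2] = Σ (-2s+2)·P(S=s)
 = 4·1/9 + 2·1/9 + 0·1/9 + (-2)·1/6 + (-4)·5/18 + (-6)·2/9
 = 4/9 + 2/9 + 0 + (-1/3) + (-10/9) + (-4/3)
 = -19/9

-2.1111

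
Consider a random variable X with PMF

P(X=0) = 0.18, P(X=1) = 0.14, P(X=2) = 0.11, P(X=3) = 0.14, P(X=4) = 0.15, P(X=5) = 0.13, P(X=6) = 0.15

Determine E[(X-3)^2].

E[(X-3)^2] = Σ (x-3)^2·P(X=x)
 = 9·0.18 + 4·0.14 + 1·0.11 + 0·0.14 + 1·0.15 + 4·0.13 + 9·0.15
 = 1.62 + 0.56 + 0.11 + 0 + 0.15 + 0.52 + 1.35
 = 4.31

4.31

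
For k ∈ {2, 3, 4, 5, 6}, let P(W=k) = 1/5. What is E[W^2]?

E[W^2] = Σ w^2·P(W=w)
 = 4·1/5 + 9·1/5 + 16·1/5 + 25·1/5 + 36·1/5
 = 4/5 + 9/5 + 16/5 + 5 + 36/5
 = 18

18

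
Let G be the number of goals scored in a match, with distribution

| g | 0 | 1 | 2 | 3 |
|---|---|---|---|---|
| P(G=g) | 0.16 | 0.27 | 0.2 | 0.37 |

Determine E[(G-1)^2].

E[(G-1)^2] = Σ (g-1)^2·P(G=g)
 = 1·0.16 + 0·0.27 + 1·0.2 + 4·0.37
 = 0.16 + 0 + 0.2 + 1.48
 = 1.84

1.84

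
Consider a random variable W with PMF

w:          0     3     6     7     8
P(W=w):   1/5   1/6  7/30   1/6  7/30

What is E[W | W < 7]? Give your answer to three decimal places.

3.167

P(W < 7) = 1/5 + 1/6 + 7/30 = 3/5.
E[W | W < 7] = [0·1/5 + 3·1/6 + 6·7/30] / (3/5)
 = 19/10 / (3/5)
 = 19/6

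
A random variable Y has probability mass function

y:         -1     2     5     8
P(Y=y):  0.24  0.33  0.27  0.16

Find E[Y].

E[Y] = Σ y·P(Y=y)
 = (-1)·0.24 + 2·0.33 + 5·0.27 + 8·0.16
 = (-0.24) + 0.66 + 1.35 + 1.28
 = 3.05

3.05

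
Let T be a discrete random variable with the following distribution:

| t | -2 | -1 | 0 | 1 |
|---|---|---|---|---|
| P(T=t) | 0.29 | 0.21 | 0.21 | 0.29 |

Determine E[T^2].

1.66

E[T^2] = Σ t^2·P(T=t)
 = 4·0.29 + 1·0.21 + 0·0.21 + 1·0.29
 = 1.16 + 0.21 + 0 + 0.29
 = 1.66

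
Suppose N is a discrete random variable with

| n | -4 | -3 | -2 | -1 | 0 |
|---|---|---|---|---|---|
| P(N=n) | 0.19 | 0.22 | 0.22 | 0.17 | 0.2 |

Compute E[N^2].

E[N^2] = Σ n^2·P(N=n)
 = 16·0.19 + 9·0.22 + 4·0.22 + 1·0.17 + 0·0.2
 = 3.04 + 1.98 + 0.88 + 0.17 + 0
 = 6.07

6.07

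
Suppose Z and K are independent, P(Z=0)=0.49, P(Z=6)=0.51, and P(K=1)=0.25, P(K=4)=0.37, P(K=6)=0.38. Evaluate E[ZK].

E[ZK] = Σ_z Σ_k zk · P(Z=z)P(K=k)
 = 0·0.1225 + 0·0.1813 + 0·0.1862 + 6·0.1275 + 24·0.1887 + 36·0.1938
 = 0 + 0 + 0 + 0.765 + 4.5288 + 6.9768
 = 12.2706

12.2706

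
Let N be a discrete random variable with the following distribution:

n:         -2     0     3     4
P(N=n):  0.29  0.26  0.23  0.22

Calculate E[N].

E[N] = Σ n·P(N=n)
 = (-2)·0.29 + 0·0.26 + 3·0.23 + 4·0.22
 = (-0.58) + 0 + 0.69 + 0.88
 = 0.99

0.99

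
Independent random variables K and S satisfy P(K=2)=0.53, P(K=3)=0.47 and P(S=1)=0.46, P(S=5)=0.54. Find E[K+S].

5.63

E[K+S] = Σ_k Σ_s (k+s) · P(K=k)P(S=s)
 = 3·0.2438 + 7·0.2862 + 4·0.2162 + 8·0.2538
 = 0.7314 + 2.0034 + 0.8648 + 2.0304
 = 5.63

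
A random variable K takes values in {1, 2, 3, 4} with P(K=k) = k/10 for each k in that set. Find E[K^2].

10

E[K^2] = Σ k^2·P(K=k)
 = 1·1/10 + 4·1/5 + 9·3/10 + 16·2/5
 = 1/10 + 4/5 + 27/10 + 32/5
 = 10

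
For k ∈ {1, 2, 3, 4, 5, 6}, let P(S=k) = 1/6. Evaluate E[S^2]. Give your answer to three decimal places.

15.167

E[S^2] = Σ s^2·P(S=s)
 = 1·1/6 + 4·1/6 + 9·1/6 + 16·1/6 + 25·1/6 + 36·1/6
 = 1/6 + 2/3 + 3/2 + 8/3 + 25/6 + 6
 = 91/6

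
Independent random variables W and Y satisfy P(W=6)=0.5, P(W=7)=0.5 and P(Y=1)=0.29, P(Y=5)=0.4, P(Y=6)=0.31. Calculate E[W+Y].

10.65

E[W+Y] = Σ_w Σ_y (w+y) · P(W=w)P(Y=y)
 = 7·0.145 + 11·0.2 + 12·0.155 + 8·0.145 + 12·0.2 + 13·0.155
 = 1.015 + 2.2 + 1.86 + 1.16 + 2.4 + 2.015
 = 10.65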